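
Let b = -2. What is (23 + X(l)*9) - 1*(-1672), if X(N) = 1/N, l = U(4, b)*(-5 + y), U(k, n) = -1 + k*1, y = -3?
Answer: 13557/8 ≈ 1694.6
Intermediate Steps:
U(k, n) = -1 + k
l = -24 (l = (-1 + 4)*(-5 - 3) = 3*(-8) = -24)
(23 + X(l)*9) - 1*(-1672) = (23 + 9/(-24)) - 1*(-1672) = (23 - 1/24*9) + 1672 = (23 - 3/8) + 1672 = 181/8 + 1672 = 13557/8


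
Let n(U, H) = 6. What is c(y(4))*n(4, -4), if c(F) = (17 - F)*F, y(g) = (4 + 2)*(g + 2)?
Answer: -4104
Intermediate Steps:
y(g) = 12 + 6*g (y(g) = 6*(2 + g) = 12 + 6*g)
c(F) = F*(17 - F)
c(y(4))*n(4, -4) = ((12 + 6*4)*(17 - (12 + 6*4)))*6 = ((12 + 24)*(17 - (12 + 24)))*6 = (36*(17 - 1*36))*6 = (36*(17 - 36))*6 = (36*(-19))*6 = -684*6 = -4104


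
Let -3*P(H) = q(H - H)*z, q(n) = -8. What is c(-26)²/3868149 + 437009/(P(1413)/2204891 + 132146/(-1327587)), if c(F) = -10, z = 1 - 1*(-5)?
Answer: -4948159514511357928426397/1126970839792811406 ≈ -4.3907e+6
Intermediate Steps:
z = 6 (z = 1 + 5 = 6)
P(H) = 16 (P(H) = -(-8)*6/3 = -⅓*(-48) = 16)
c(-26)²/3868149 + 437009/(P(1413)/2204891 + 132146/(-1327587)) = (-10)²/3868149 + 437009/(16/2204891 + 132146/(-1327587)) = 100*(1/3868149) + 437009/(16*(1/2204891) + 132146*(-1/1327587)) = 100/3868149 + 437009/(16/2204891 - 132146/1327587) = 100/3868149 + 437009/(-291346284694/2927184628017) = 100/3868149 + 437009*(-2927184628017/291346284694) = 100/3868149 - 1279206027105081153/291346284694 = -4948159514511357928426397/1126970839792811406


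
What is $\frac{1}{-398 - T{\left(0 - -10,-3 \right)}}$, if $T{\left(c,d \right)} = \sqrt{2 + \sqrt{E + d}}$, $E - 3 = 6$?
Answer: $- \frac{1}{398 + \sqrt{2 + \sqrt{6}}} \approx -0.0024993$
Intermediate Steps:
$E = 9$ ($E = 3 + 6 = 9$)
$T{\left(c,d \right)} = \sqrt{2 + \sqrt{9 + d}}$
$\frac{1}{-398 - T{\left(0 - -10,-3 \right)}} = \frac{1}{-398 - \sqrt{2 + \sqrt{9 - 3}}} = \frac{1}{-398 - \sqrt{2 + \sqrt{6}}}$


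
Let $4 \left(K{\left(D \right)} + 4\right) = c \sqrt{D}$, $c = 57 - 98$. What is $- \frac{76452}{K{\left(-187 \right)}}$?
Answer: $\frac{4892928}{314603} - \frac{12538128 i \sqrt{187}}{314603} \approx 15.553 - 544.99 i$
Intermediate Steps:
$c = -41$
$K{\left(D \right)} = -4 - \frac{41 \sqrt{D}}{4}$ ($K{\left(D \right)} = -4 + \frac{\left(-41\right) \sqrt{D}}{4} = -4 - \frac{41 \sqrt{D}}{4}$)
$- \frac{76452}{K{\left(-187 \right)}} = - \frac{76452}{-4 - \frac{41 \sqrt{-187}}{4}} = - \frac{76452}{-4 - \frac{41 i \sqrt{187}}{4}}$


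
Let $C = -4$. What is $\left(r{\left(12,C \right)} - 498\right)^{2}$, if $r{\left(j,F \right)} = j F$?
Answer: $298116$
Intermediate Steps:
$r{\left(j,F \right)} = F j$
$\left(r{\left(12,C \right)} - 498\right)^{2} = \left(\left(-4\right) 12 - 498\right)^{2} = \left(-48 - 498\right)^{2} = \left(-546\right)^{2} = 298116$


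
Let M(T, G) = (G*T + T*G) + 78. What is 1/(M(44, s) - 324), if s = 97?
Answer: 1/8290 ≈ 0.00012063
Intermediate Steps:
M(T, G) = 78 + 2*G*T (M(T, G) = (G*T + G*T) + 78 = 2*G*T + 78 = 78 + 2*G*T)
1/(M(44, s) - 324) = 1/((78 + 2*97*44) - 324) = 1/((78 + 8536) - 324) = 1/(8614 - 324) = 1/8290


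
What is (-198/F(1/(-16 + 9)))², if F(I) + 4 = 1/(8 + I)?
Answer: 13176900/5041 ≈ 2613.9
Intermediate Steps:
F(I) = -4 + 1/(8 + I)
(-198/F(1/(-16 + 9)))² = (-198*(8 + 1/(-16 + 9))/(-31 - 4/(-16 + 9)))² = (-198*(8 + 1/(-7))/(-31 - 4/(-7)))² = (-198*(8 - ⅐)/(-31 - 4*(-⅐)))² = (-198*55/(7*(-31 + 4/7)))² = (-198/((7/55)*(-213/7)))² = (-198/(-213/55))² = (-198*(-55/213))² = (3630/71)² = 13176900/5041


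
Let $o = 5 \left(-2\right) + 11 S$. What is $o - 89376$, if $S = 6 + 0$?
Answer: $-89320$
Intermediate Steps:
$S = 6$
$o = 56$ ($o = 5 \left(-2\right) + 11 \cdot 6 = -10 + 66 = 56$)
$o - 89376 = 56 - 89376 = -89320$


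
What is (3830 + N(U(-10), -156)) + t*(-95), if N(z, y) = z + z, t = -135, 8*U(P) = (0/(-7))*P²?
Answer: 16655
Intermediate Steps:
U(P) = 0 (U(P) = ((0/(-7))*P²)/8 = ((0*(-⅐))*P²)/8 = (0*P²)/8 = (⅛)*0 = 0)
N(z, y) = 2*z
(3830 + N(U(-10), -156)) + t*(-95) = (3830 + 2*0) - 135*(-95) = (3830 + 0) + 12825 = 3830 + 12825 = 16655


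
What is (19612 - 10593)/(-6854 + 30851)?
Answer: 9019/23997 ≈ 0.37584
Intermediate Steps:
(19612 - 10593)/(-6854 + 30851) = 9019/23997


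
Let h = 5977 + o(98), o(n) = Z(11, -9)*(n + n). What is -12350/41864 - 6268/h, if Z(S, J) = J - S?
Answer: -143903751/43057124 ≈ -3.3422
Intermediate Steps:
o(n) = -40*n (o(n) = (-9 - 1*11)*(n + n) = (-9 - 11)*(2*n) = -40*n)
h = 2057 (h = 5977 - 40*98 = 5977 - 3920 = 2057)
-12350/41864 - 6268/h = -12350/41864 - 6268/2057 = -12350*1/41864 - 6268*1/2057 = -6175/20932 - 6268/2057 = -143903751/43057124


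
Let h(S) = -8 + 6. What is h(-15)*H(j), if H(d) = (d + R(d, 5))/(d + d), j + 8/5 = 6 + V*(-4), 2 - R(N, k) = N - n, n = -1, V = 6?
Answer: 5/98 ≈ 0.051020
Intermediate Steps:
h(S) = -2
R(N, k) = 1 - N (R(N, k) = 2 - (N - 1*(-1)) = 2 - (N + 1) = 2 - (1 + N) = 2 + (-1 - N) = 1 - N)
j = -98/5 (j = -8/5 + (6 + 6*(-4)) = -8/5 + (6 - 24) = -8/5 - 18 = -98/5 ≈ -19.600)
H(d) = 1/(2*d) (H(d) = (d + (1 - d))/(d + d) = 1/(2*d))
h(-15)*H(j) = -1/(-98/5) = -(-5)/98 = -2*(-5/196) = 5/98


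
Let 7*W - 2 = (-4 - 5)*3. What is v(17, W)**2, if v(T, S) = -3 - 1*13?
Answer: 256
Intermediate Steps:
W = -25/7 (W = 2/7 + ((-4 - 5)*3)/7 = 2/7 + (-9*3)/7 = 2/7 + (1/7)*(-27) = 2/7 - 27/7 = -25/7 ≈ -3.5714)
v(T, S) = -16 (v(T, S) = -3 - 13 = -16)
v(17, W)**2 = (-16)**2 = 256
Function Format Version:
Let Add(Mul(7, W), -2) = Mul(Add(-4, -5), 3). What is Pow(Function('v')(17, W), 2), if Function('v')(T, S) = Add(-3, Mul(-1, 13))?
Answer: 256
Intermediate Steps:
W = Rational(-25, 7) (W = Add(Rational(2, 7), Mul(Rational(1, 7), Mul(Add(-4, -5), 3))) = Add(Rational(2, 7), Mul(Rational(1, 7), Mul(-9, 3))) = Add(Rational(2, 7), Mul(Rational(1, 7), -27)) = Add(Rational(2, 7), Rational(-27, 7)) = Rational(-25, 7) ≈ -3.5714)
Function('v')(T, S) = -16 (Function('v')(T, S) = Add(-3, -13) = -16)
Pow(Function('v')(17, W), 2) = Pow(-16, 2) = 256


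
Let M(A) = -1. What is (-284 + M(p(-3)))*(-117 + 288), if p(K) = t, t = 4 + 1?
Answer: -48735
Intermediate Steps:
t = 5
p(K) = 5
(-284 + M(p(-3)))*(-117 + 288) = (-284 - 1)*(-117 + 288) = -285*171 = -48735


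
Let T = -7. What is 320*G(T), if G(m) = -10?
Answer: -3200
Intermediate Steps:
320*G(T) = 320*(-10) = -3200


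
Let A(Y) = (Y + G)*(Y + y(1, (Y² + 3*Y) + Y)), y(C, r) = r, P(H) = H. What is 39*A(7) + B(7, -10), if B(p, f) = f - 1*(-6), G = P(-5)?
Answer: 6548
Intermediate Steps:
G = -5
B(p, f) = 6 + f (B(p, f) = f + 6 = 6 + f)
A(Y) = (-5 + Y)*(Y² + 5*Y) (A(Y) = (Y - 5)*(Y + ((Y² + 3*Y) + Y)) = (-5 + Y)*(Y + (Y² + 4*Y)) = (-5 + Y)*(Y² + 5*Y))
39*A(7) + B(7, -10) = 39*(7*(-25 + 7²)) + (6 - 10) = 39*(7*(-25 + 49)) - 4 = 39*(7*24) - 4 = 39*168 - 4 = 6552 - 4 = 6548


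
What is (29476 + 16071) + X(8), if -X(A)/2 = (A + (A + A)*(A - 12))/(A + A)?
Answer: 45554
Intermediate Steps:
X(A) = -(A + 2*A*(-12 + A))/A (X(A) = -2*(A + (A + A)*(A - 12))/(A + A) = -2*(A + (2*A)*(-12 + A))/(2*A) = -2*(A + 2*A*(-12 + A))*1/(2*A) = -(A + 2*A*(-12 + A))/A)
(29476 + 16071) + X(8) = (29476 + 16071) + (23 - 2*8) = 45547 + (23 - 16) = 45547 + 7 = 45554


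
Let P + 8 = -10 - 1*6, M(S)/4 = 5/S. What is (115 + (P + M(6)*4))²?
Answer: 97969/9 ≈ 10885.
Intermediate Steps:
M(S) = 20/S (M(S) = 4*(5/S) = 20/S)
P = -24 (P = -8 + (-10 - 1*6) = -8 + (-10 - 6) = -8 - 16 = -24)
(115 + (P + M(6)*4))² = (115 + (-24 + (20/6)*4))² = (115 + (-24 + (20*(⅙))*4))² = (115 + (-24 + (10/3)*4))² = (115 + (-24 + 40/3))² = (115 - 32/3)² = (313/3)² = 97969/9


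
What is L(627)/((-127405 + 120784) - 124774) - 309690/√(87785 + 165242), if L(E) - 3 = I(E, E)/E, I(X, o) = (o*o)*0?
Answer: -3/131395 - 309690*√253027/253027 ≈ -615.66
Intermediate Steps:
I(X, o) = 0 (I(X, o) = o²*0 = 0)
L(E) = 3 (L(E) = 3 + 0/E = 3 + 0 = 3)
L(627)/((-127405 + 120784) - 124774) - 309690/√(87785 + 165242) = 3/((-127405 + 120784) - 124774) - 309690/√(87785 + 165242) = 3/(-6621 - 124774) - 309690*√253027/253027 = 3/(-131395) - 309690*√253027/253027 = 3*(-1/131395) - 309690*√253027/253027 = -3/131395 - 309690*√253027/253027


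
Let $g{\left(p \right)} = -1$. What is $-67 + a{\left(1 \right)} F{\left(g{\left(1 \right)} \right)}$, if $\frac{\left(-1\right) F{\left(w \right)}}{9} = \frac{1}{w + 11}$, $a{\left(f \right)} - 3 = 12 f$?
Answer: $- \frac{161}{2} \approx -80.5$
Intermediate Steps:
$a{\left(f \right)} = 3 + 12 f$
$F{\left(w \right)} = - \frac{9}{11 + w}$ ($F{\left(w \right)} = - \frac{9}{w + 11} = - \frac{9}{11 + w}$)
$-67 + a{\left(1 \right)} F{\left(g{\left(1 \right)} \right)} = -67 + \left(3 + 12 \cdot 1\right) \left(- \frac{9}{11 - 1}\right) = -67 + \left(3 + 12\right) \left(- \frac{9}{10}\right) = -67 + 15 \left(\left(-9\right) \frac{1}{10}\right) = -67 + 15 \left(- \frac{9}{10}\right) = -67 - \frac{27}{2} = - \frac{161}{2}$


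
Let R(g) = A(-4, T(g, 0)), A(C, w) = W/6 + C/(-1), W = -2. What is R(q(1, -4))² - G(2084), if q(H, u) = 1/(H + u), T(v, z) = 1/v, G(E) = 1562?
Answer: -13937/9 ≈ -1548.6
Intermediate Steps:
A(C, w) = -⅓ - C (A(C, w) = -2/6 + C/(-1) = -2*⅙ + C*(-1) = -⅓ - C)
R(g) = 11/3 (R(g) = -⅓ - 1*(-4) = -⅓ + 4 = 11/3)
R(q(1, -4))² - G(2084) = (11/3)² - 1*1562 = 121/9 - 1562 = -13937/9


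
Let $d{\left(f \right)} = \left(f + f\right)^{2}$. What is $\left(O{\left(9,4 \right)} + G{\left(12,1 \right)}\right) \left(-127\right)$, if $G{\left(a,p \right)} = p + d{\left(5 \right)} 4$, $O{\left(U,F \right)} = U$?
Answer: $-52070$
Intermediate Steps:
$d{\left(f \right)} = 4 f^{2}$ ($d{\left(f \right)} = \left(2 f\right)^{2} = 4 f^{2}$)
$G{\left(a,p \right)} = 400 + p$ ($G{\left(a,p \right)} = p + 4 \cdot 5^{2} \cdot 4 = p + 4 \cdot 25 \cdot 4 = p + 100 \cdot 4 = p + 400 = 400 + p$)
$\left(O{\left(9,4 \right)} + G{\left(12,1 \right)}\right) \left(-127\right) = \left(9 + \left(400 + 1\right)\right) \left(-127\right) = \left(9 + 401\right) \left(-127\right) = 410 \left(-127\right) = -52070$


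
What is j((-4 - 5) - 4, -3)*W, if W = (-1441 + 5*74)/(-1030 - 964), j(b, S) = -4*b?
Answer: 27846/997 ≈ 27.930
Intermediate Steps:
W = 1071/1994 (W = (-1441 + 370)/(-1994) = -1071*(-1/1994) = 1071/1994 ≈ 0.53711)
j((-4 - 5) - 4, -3)*W = -4*((-4 - 5) - 4)*(1071/1994) = -4*(-9 - 4)*(1071/1994) = -4*(-13)*(1071/1994) = 52*(1071/1994) = 27846/997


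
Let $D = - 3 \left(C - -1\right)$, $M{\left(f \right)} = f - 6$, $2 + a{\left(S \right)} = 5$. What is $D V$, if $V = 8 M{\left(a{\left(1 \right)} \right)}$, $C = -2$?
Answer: $-72$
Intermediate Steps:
$a{\left(S \right)} = 3$ ($a{\left(S \right)} = -2 + 5 = 3$)
$M{\left(f \right)} = -6 + f$ ($M{\left(f \right)} = f - 6 = -6 + f$)
$D = 3$ ($D = - 3 \left(-2 - -1\right) = - 3 \left(-2 + \left(-1 + 2\right)\right) = - 3 \left(-2 + 1\right) = \left(-3\right) \left(-1\right) = 3$)
$V = -24$ ($V = 8 \left(-6 + 3\right) = 8 \left(-3\right) = -24$)
$D V = 3 \left(-24\right) = -72$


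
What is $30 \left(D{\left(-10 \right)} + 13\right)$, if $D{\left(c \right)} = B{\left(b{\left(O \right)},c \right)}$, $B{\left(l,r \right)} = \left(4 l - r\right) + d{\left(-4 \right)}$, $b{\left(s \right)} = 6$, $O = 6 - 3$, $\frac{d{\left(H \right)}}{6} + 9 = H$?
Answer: $-930$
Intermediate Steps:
$d{\left(H \right)} = -54 + 6 H$
$O = 3$
$B{\left(l,r \right)} = -78 - r + 4 l$ ($B{\left(l,r \right)} = \left(4 l - r\right) + \left(-54 + 6 \left(-4\right)\right) = \left(- r + 4 l\right) - 78 = -78 - r + 4 l$)
$D{\left(c \right)} = -54 - c$ ($D{\left(c \right)} = -78 - c + 4 \cdot 6 = -78 - c + 24 = -54 - c$)
$30 \left(D{\left(-10 \right)} + 13\right) = 30 \left(\left(-54 - -10\right) + 13\right) = 30 \left(\left(-54 + 10\right) + 13\right) = 30 \left(-44 + 13\right) = 30 \left(-31\right) = -930$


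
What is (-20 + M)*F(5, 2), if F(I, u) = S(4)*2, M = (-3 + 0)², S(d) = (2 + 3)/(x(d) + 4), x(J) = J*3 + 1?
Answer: -110/17 ≈ -6.4706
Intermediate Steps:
x(J) = 1 + 3*J (x(J) = 3*J + 1 = 1 + 3*J)
S(d) = 5/(5 + 3*d) (S(d) = (2 + 3)/((1 + 3*d) + 4) = 5/(5 + 3*d))
M = 9 (M = (-3)² = 9)
F(I, u) = 10/17 (F(I, u) = (5/(5 + 3*4))*2 = (5/(5 + 12))*2 = (5/17)*2 = 10/17)
(-20 + M)*F(5, 2) = (-20 + 9)*(10/17) = -11*10/17 = -110/17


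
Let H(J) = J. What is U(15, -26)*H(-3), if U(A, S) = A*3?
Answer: -135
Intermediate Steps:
U(A, S) = 3*A
U(15, -26)*H(-3) = (3*15)*(-3) = 45*(-3) = -135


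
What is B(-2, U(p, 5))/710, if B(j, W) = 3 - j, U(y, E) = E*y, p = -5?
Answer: 1/142 ≈ 0.0070423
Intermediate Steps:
B(-2, U(p, 5))/710 = (3 - 1*(-2))/710 = (3 + 2)*(1/710) = 5*(1/710) = 1/142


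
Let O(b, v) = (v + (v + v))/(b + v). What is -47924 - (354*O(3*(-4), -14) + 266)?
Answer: -633904/13 ≈ -48762.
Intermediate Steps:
O(b, v) = 3*v/(b + v) (O(b, v) = (v + 2*v)/(b + v) = (3*v)/(b + v) = 3*v/(b + v))
-47924 - (354*O(3*(-4), -14) + 266) = -47924 - (354*(3*(-14)/(3*(-4) - 14)) + 266) = -47924 - (354*(3*(-14)/(-12 - 14)) + 266) = -47924 - (354*(3*(-14)/(-26)) + 266) = -47924 - (354*(3*(-14)*(-1/26)) + 266) = -47924 - (354*(21/13) + 266) = -47924 - (7434/13 + 266) = -47924 - 1*10892/13 = -47924 - 10892/13 = -633904/13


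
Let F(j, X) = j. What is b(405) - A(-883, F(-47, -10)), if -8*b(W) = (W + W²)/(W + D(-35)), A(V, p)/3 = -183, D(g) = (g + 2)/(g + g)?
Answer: 9429003/18922 ≈ 498.31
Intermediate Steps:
D(g) = (2 + g)/(2*g) (D(g) = (2 + g)/((2*g)) = (2 + g)*(1/(2*g)) = (2 + g)/(2*g))
A(V, p) = -549 (A(V, p) = 3*(-183) = -549)
b(W) = -(W + W²)/(8*(33/70 + W)) (b(W) = -(W + W²)/(8*(W + (½)*(2 - 35)/(-35))) = -(W + W²)/(8*(W + (½)*(-1/35)*(-33))) = -(W + W²)/(8*(W + 33/70)) = -(W + W²)/(8*(33/70 + W)))
b(405) - A(-883, F(-47, -10)) = -35*405*(1 + 405)/(132 + 280*405) - 1*(-549) = -35*405*406/(132 + 113400) + 549 = -35*405*406/113532 + 549 = -35*405*1/113532*406 + 549 = -959175/18922 + 549 = 9429003/18922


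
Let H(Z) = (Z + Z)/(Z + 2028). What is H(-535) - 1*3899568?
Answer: -5822056094/1493 ≈ -3.8996e+6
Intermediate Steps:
H(Z) = 2*Z/(2028 + Z) (H(Z) = (2*Z)/(2028 + Z) = 2*Z/(2028 + Z))
H(-535) - 1*3899568 = 2*(-535)/(2028 - 535) - 1*3899568 = 2*(-535)/1493 - 3899568 = 2*(-535)*(1/1493) - 3899568 = -1070/1493 - 3899568 = -5822056094/1493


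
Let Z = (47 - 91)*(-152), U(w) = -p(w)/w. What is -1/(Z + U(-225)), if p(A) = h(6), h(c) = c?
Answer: -75/501602 ≈ -0.00014952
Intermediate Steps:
p(A) = 6
U(w) = -6/w
Z = 6688 (Z = -44*(-152) = 6688)
-1/(Z + U(-225)) = -1/(6688 - 6/(-225)) = -1/(6688 - 6*(-1/225)) = -1/(6688 + 2/75) = -1/501602/75 = -1*75/501602 = -75/501602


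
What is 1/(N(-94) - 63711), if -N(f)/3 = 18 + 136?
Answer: -1/64173 ≈ -1.5583e-5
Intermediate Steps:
N(f) = -462 (N(f) = -3*(18 + 136) = -3*154 = -462)
1/(N(-94) - 63711) = 1/(-462 - 63711) = 1/(-64173) = -1/64173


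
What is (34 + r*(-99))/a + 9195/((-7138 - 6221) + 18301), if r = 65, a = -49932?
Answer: 245379241/123381972 ≈ 1.9888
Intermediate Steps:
(34 + r*(-99))/a + 9195/((-7138 - 6221) + 18301) = (34 + 65*(-99))/(-49932) + 9195/((-7138 - 6221) + 18301) = (34 - 6435)*(-1/49932) + 9195/(-13359 + 18301) = -6401*(-1/49932) + 9195/4942 = 6401/49932 + 9195*(1/4942) = 6401/49932 + 9195/4942 = 245379241/123381972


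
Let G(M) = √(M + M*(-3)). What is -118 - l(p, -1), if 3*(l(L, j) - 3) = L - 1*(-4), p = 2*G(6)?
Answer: -367/3 - 4*I*√3/3 ≈ -122.33 - 2.3094*I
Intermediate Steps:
G(M) = √2*√(-M) (G(M) = √(M - 3*M) = √(-2*M) = √2*√(-M))
p = 4*I*√3 (p = 2*(√2*√(-1*6)) = 2*(√2*√(-6)) = 2*(√2*(I*√6)) = 2*(2*I*√3) = 4*I*√3 ≈ 6.9282*I)
l(L, j) = 13/3 + L/3 (l(L, j) = 3 + (L - 1*(-4))/3 = 3 + (L + 4)/3 = 3 + (4 + L)/3 = 3 + (4/3 + L/3) = 13/3 + L/3)
-118 - l(p, -1) = -118 - (13/3 + (4*I*√3)/3) = -118 - (13/3 + 4*I*√3/3) = -118 + (-13/3 - 4*I*√3/3) = -367/3 - 4*I*√3/3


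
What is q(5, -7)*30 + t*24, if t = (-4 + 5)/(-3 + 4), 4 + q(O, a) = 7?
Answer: 114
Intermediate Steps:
q(O, a) = 3 (q(O, a) = -4 + 7 = 3)
t = 1 (t = 1/1 = 1*1 = 1)
q(5, -7)*30 + t*24 = 3*30 + 1*24 = 90 + 24 = 114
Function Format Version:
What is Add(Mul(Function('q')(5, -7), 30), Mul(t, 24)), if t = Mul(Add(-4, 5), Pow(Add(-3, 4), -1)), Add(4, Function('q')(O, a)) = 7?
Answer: 114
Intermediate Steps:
Function('q')(O, a) = 3 (Function('q')(O, a) = Add(-4, 7) = 3)
t = 1 (t = Mul(1, Pow(1, -1)) = Mul(1, 1) = 1)
Add(Mul(Function('q')(5, -7), 30), Mul(t, 24)) = Add(Mul(3, 30), Mul(1, 24)) = Add(90, 24) = 114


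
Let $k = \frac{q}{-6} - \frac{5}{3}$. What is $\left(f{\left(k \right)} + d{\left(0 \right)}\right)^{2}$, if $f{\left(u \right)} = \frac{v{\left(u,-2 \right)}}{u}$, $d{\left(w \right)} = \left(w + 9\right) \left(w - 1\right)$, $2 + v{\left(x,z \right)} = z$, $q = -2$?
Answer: $36$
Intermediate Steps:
$v{\left(x,z \right)} = -2 + z$
$d{\left(w \right)} = \left(-1 + w\right) \left(9 + w\right)$ ($d{\left(w \right)} = \left(9 + w\right) \left(-1 + w\right) = \left(-1 + w\right) \left(9 + w\right)$)
$k = - \frac{4}{3}$ ($k = - \frac{2}{-6} - \frac{5}{3} = \left(-2\right) \left(- \frac{1}{6}\right) - \frac{5}{3} = \frac{1}{3} - \frac{5}{3} = - \frac{4}{3} \approx -1.3333$)
$f{\left(u \right)} = - \frac{4}{u}$ ($f{\left(u \right)} = \frac{-2 - 2}{u} = - \frac{4}{u}$)
$\left(f{\left(k \right)} + d{\left(0 \right)}\right)^{2} = \left(- \frac{4}{- \frac{4}{3}} + \left(-9 + 0^{2} + 8 \cdot 0\right)\right)^{2} = \left(\left(-4\right) \left(- \frac{3}{4}\right) + \left(-9 + 0 + 0\right)\right)^{2} = \left(3 - 9\right)^{2} = \left(-6\right)^{2} = 36$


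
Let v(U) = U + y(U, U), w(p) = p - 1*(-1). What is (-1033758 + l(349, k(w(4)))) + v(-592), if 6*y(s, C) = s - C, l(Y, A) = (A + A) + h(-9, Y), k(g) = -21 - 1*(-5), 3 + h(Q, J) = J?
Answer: -1034036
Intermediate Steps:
w(p) = 1 + p (w(p) = p + 1 = 1 + p)
h(Q, J) = -3 + J
k(g) = -16 (k(g) = -21 + 5 = -16)
l(Y, A) = -3 + Y + 2*A (l(Y, A) = (A + A) + (-3 + Y) = 2*A + (-3 + Y) = -3 + Y + 2*A)
y(s, C) = -C/6 + s/6 (y(s, C) = (s - C)/6 = -C/6 + s/6)
v(U) = U (v(U) = U + (-U/6 + U/6) = U + 0 = U)
(-1033758 + l(349, k(w(4)))) + v(-592) = (-1033758 + (-3 + 349 + 2*(-16))) - 592 = (-1033758 + (-3 + 349 - 32)) - 592 = (-1033758 + 314) - 592 = -1033444 - 592 = -1034036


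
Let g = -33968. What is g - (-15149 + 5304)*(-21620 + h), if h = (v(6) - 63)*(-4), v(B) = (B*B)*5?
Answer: -217490328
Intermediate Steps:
v(B) = 5*B² (v(B) = B²*5 = 5*B²)
h = -468 (h = (5*6² - 63)*(-4) = (5*36 - 63)*(-4) = (180 - 63)*(-4) = 117*(-4) = -468)
g - (-15149 + 5304)*(-21620 + h) = -33968 - (-15149 + 5304)*(-21620 - 468) = -33968 - (-9845)*(-22088) = -33968 - 1*217456360 = -33968 - 217456360 = -217490328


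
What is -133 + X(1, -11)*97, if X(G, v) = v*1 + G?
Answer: -1103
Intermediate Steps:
X(G, v) = G + v (X(G, v) = v + G = G + v)
-133 + X(1, -11)*97 = -133 + (1 - 11)*97 = -133 - 10*97 = -133 - 970 = -1103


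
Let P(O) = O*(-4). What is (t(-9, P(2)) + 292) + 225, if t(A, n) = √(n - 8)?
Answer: 517 + 4*I ≈ 517.0 + 4.0*I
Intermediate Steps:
P(O) = -4*O
t(A, n) = √(-8 + n)
(t(-9, P(2)) + 292) + 225 = (√(-8 - 4*2) + 292) + 225 = (√(-8 - 8) + 292) + 225 = (√(-16) + 292) + 225 = (4*I + 292) + 225 = (292 + 4*I) + 225 = 517 + 4*I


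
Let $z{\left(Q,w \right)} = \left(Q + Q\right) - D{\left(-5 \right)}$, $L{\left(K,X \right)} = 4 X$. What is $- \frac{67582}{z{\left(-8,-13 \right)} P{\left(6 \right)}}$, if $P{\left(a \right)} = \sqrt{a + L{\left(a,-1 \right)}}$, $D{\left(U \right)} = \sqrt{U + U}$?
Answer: $\frac{270328 \sqrt{2}}{133} - \frac{33791 i \sqrt{5}}{133} \approx 2874.4 - 568.11 i$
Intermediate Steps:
$D{\left(U \right)} = \sqrt{2} \sqrt{U}$ ($D{\left(U \right)} = \sqrt{2 U} = \sqrt{2} \sqrt{U}$)
$P{\left(a \right)} = \sqrt{-4 + a}$ ($P{\left(a \right)} = \sqrt{a + 4 \left(-1\right)} = \sqrt{a - 4} = \sqrt{-4 + a}$)
$z{\left(Q,w \right)} = 2 Q - i \sqrt{10}$ ($z{\left(Q,w \right)} = \left(Q + Q\right) - \sqrt{2} \sqrt{-5} = 2 Q - \sqrt{2} i \sqrt{5} = 2 Q - i \sqrt{10}$)
$- \frac{67582}{z{\left(-8,-13 \right)} P{\left(6 \right)}} = - \frac{67582}{\left(2 \left(-8\right) - i \sqrt{10}\right) \sqrt{-4 + 6}} = - \frac{67582}{\left(-16 - i \sqrt{10}\right) \sqrt{2}} = - \frac{67582}{\sqrt{2} \left(-16 - i \sqrt{10}\right)} = - 67582 \frac{\sqrt{2}}{2 \left(-16 - i \sqrt{10}\right)} = - \frac{33791 \sqrt{2}}{-16 - i \sqrt{10}}$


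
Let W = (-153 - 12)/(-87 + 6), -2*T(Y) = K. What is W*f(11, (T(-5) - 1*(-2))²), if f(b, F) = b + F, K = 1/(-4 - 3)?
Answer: 6105/196 ≈ 31.148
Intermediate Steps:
K = -⅐ (K = 1/(-7) = -⅐ ≈ -0.14286)
T(Y) = 1/14 (T(Y) = -½*(-⅐) = 1/14)
W = 55/27 (W = -165/(-81) = -165*(-1/81) = 55/27 ≈ 2.0370)
f(b, F) = F + b
W*f(11, (T(-5) - 1*(-2))²) = 55*((1/14 - 1*(-2))² + 11)/27 = 55*((1/14 + 2)² + 11)/27 = 55*((29/14)² + 11)/27 = 55*(841/196 + 11)/27 = (55/27)*(2997/196) = 6105/196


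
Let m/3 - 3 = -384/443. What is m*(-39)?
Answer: -110565/443 ≈ -249.58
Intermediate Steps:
m = 2835/443 (m = 9 + 3*(-384/443) = 9 - 1152/443 = 2835/443 ≈ 6.3996)
m*(-39) = (2835/443)*(-39) = -110565/443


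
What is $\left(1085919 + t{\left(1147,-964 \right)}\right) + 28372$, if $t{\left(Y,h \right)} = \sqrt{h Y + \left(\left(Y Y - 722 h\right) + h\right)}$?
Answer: $1114291 + 79 \sqrt{145} \approx 1.1152 \cdot 10^{6}$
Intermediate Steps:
$t{\left(Y,h \right)} = \sqrt{Y^{2} - 721 h + Y h}$ ($t{\left(Y,h \right)} = \sqrt{Y h + \left(\left(Y^{2} - 722 h\right) + h\right)} = \sqrt{Y h + \left(Y^{2} - 721 h\right)} = \sqrt{Y^{2} - 721 h + Y h}$)
$\left(1085919 + t{\left(1147,-964 \right)}\right) + 28372 = \left(1085919 + \sqrt{1147^{2} - -695044 + 1147 \left(-964\right)}\right) + 28372 = \left(1085919 + \sqrt{1315609 + 695044 - 1105708}\right) + 28372 = \left(1085919 + \sqrt{904945}\right) + 28372 = \left(1085919 + 79 \sqrt{145}\right) + 28372 = 1114291 + 79 \sqrt{145}$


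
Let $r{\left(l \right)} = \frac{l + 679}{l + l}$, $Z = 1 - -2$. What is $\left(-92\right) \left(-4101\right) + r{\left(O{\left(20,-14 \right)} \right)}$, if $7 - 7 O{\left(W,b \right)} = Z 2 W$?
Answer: $\frac{42631676}{113} \approx 3.7727 \cdot 10^{5}$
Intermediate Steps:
$Z = 3$ ($Z = 1 + 2 = 3$)
$O{\left(W,b \right)} = 1 - \frac{6 W}{7}$ ($O{\left(W,b \right)} = 1 - \frac{3 \cdot 2 W}{7} = 1 - \frac{6 W}{7}$)
$r{\left(l \right)} = \frac{679 + l}{2 l}$
$\left(-92\right) \left(-4101\right) + r{\left(O{\left(20,-14 \right)} \right)} = \left(-92\right) \left(-4101\right) + \frac{679 + \left(1 - \frac{120}{7}\right)}{2 \left(1 - \frac{120}{7}\right)} = 377292 + \frac{679 + \left(1 - \frac{120}{7}\right)}{2 \left(1 - \frac{120}{7}\right)} = 377292 + \frac{679 - \frac{113}{7}}{2 \left(- \frac{113}{7}\right)} = 377292 + \frac{1}{2} \left(- \frac{7}{113}\right) \frac{4640}{7} = 377292 - \frac{2320}{113} = \frac{42631676}{113}$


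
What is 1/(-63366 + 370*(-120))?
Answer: -1/107766 ≈ -9.2794e-6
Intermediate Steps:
1/(-63366 + 370*(-120)) = 1/(-63366 - 44400) = 1/(-107766) = -1/107766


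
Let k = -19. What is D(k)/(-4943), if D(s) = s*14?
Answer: 266/4943 ≈ 0.053813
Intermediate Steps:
D(s) = 14*s
D(k)/(-4943) = (14*(-19))/(-4943) = -266*(-1/4943) = 266/4943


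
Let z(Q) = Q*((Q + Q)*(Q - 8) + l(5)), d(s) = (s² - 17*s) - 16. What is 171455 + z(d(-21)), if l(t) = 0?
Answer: 946810607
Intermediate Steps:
d(s) = -16 + s² - 17*s
z(Q) = 2*Q²*(-8 + Q) (z(Q) = Q*((Q + Q)*(Q - 8) + 0) = Q*((2*Q)*(-8 + Q) + 0) = Q*(2*Q*(-8 + Q) + 0) = Q*(2*Q*(-8 + Q)) = 2*Q²*(-8 + Q))
171455 + z(d(-21)) = 171455 + 2*(-16 + (-21)² - 17*(-21))²*(-8 + (-16 + (-21)² - 17*(-21))) = 171455 + 2*(-16 + 441 + 357)²*(-8 + (-16 + 441 + 357)) = 171455 + 2*782²*(-8 + 782) = 171455 + 2*611524*774 = 171455 + 946639152 = 946810607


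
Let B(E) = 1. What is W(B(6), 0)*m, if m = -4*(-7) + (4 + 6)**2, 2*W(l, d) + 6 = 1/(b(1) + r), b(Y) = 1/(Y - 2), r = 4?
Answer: -1088/3 ≈ -362.67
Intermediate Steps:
b(Y) = 1/(-2 + Y)
W(l, d) = -17/6 (W(l, d) = -3 + 1/(2*(1/(-2 + 1) + 4)) = -3 + 1/(2*(1/(-1) + 4)) = -3 + 1/(2*(-1 + 4)) = -3 + (1/2)/3 = -3 + (1/2)*(1/3) = -3 + 1/6 = -17/6)
m = 128 (m = 28 + 10**2 = 28 + 100 = 128)
W(B(6), 0)*m = -17/6*128 = -1088/3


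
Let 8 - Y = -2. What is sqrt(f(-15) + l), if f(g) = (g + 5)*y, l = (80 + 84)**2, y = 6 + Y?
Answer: 4*sqrt(1671) ≈ 163.51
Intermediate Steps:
Y = 10 (Y = 8 - 1*(-2) = 8 + 2 = 10)
y = 16 (y = 6 + 10 = 16)
l = 26896 (l = 164**2 = 26896)
f(g) = 80 + 16*g (f(g) = (g + 5)*16 = (5 + g)*16 = 80 + 16*g)
sqrt(f(-15) + l) = sqrt((80 + 16*(-15)) + 26896) = sqrt((80 - 240) + 26896) = sqrt(-160 + 26896) = sqrt(26736) = 4*sqrt(1671)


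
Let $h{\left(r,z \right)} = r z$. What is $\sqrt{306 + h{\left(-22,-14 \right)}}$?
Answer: $\sqrt{614} \approx 24.779$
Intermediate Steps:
$\sqrt{306 + h{\left(-22,-14 \right)}} = \sqrt{306 - -308} = \sqrt{306 + 308} = \sqrt{614}$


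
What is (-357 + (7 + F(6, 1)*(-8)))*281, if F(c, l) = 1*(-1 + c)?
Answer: -109590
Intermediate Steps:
F(c, l) = -1 + c
(-357 + (7 + F(6, 1)*(-8)))*281 = (-357 + (7 + (-1 + 6)*(-8)))*281 = (-357 + (7 + 5*(-8)))*281 = (-357 + (7 - 40))*281 = (-357 - 33)*281 = -390*281 = -109590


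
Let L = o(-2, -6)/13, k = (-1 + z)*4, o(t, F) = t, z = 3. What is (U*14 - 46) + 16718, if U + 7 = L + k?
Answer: 216890/13 ≈ 16684.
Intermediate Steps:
k = 8 (k = (-1 + 3)*4 = 2*4 = 8)
L = -2/13 ≈ -0.15385
U = 11/13 (U = -7 + (-2/13 + 8) = -7 + 102/13 = 11/13 ≈ 0.84615)
(U*14 - 46) + 16718 = ((11/13)*14 - 46) + 16718 = (154/13 - 46) + 16718 = -444/13 + 16718 = 216890/13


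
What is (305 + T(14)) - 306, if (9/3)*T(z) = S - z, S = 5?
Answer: -4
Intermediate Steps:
T(z) = 5/3 - z/3 (T(z) = (5 - z)/3 = 5/3 - z/3)
(305 + T(14)) - 306 = (305 + (5/3 - 1/3*14)) - 306 = (305 + (5/3 - 14/3)) - 306 = (305 - 3) - 306 = 302 - 306 = -4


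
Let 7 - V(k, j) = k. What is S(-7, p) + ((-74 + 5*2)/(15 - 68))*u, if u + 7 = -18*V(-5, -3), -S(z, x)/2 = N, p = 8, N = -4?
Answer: -13848/53 ≈ -261.28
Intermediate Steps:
V(k, j) = 7 - k
S(z, x) = 8 (S(z, x) = -2*(-4) = 8)
u = -223 (u = -7 - 18*(7 - 1*(-5)) = -7 - 18*(7 + 5) = -7 - 18*12 = -7 - 216 = -223)
S(-7, p) + ((-74 + 5*2)/(15 - 68))*u = 8 + ((-74 + 5*2)/(15 - 68))*(-223) = 8 + ((-74 + 10)/(-53))*(-223) = 8 - 64*(-1/53)*(-223) = 8 + (64/53)*(-223) = 8 - 14272/53 = -13848/53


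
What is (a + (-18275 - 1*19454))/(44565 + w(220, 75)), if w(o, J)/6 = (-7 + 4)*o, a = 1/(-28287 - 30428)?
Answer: -738419412/794707525 ≈ -0.92917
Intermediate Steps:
a = -1/58715 (a = 1/(-58715) = -1/58715 ≈ -1.7031e-5)
w(o, J) = -18*o (w(o, J) = 6*((-7 + 4)*o) = 6*(-3*o) = -18*o)
(a + (-18275 - 1*19454))/(44565 + w(220, 75)) = (-1/58715 + (-18275 - 1*19454))/(44565 - 18*220) = (-1/58715 + (-18275 - 19454))/(44565 - 3960) = (-1/58715 - 37729)/40605 = -2215258236/58715*1/40605 = -738419412/794707525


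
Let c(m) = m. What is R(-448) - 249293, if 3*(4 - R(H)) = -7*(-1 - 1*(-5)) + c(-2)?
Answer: -249279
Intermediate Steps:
R(H) = 14 (R(H) = 4 - (-7*(-1 - 1*(-5)) - 2)/3 = 4 - (-7*(-1 + 5) - 2)/3 = 4 - (-7*4 - 2)/3 = 4 - (-28 - 2)/3 = 4 - 1/3*(-30) = 4 + 10 = 14)
R(-448) - 249293 = 14 - 249293 = -249279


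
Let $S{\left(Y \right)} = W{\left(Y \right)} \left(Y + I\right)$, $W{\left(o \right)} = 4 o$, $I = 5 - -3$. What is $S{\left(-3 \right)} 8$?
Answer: $-480$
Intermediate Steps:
$I = 8$ ($I = 5 + 3 = 8$)
$S{\left(Y \right)} = 4 Y \left(8 + Y\right)$ ($S{\left(Y \right)} = 4 Y \left(Y + 8\right) = 4 Y \left(8 + Y\right)$)
$S{\left(-3 \right)} 8 = 4 \left(-3\right) \left(8 - 3\right) 8 = 4 \left(-3\right) 5 \cdot 8 = \left(-60\right) 8 = -480$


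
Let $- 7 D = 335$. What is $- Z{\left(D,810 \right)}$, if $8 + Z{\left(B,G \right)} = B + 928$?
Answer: $- \frac{6105}{7} \approx -872.14$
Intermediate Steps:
$D = - \frac{335}{7}$ ($D = \left(- \frac{1}{7}\right) 335 = - \frac{335}{7} \approx -47.857$)
$Z{\left(B,G \right)} = 920 + B$ ($Z{\left(B,G \right)} = -8 + \left(B + 928\right) = -8 + \left(928 + B\right) = 920 + B$)
$- Z{\left(D,810 \right)} = - (920 - \frac{335}{7}) = \left(-1\right) \frac{6105}{7} = - \frac{6105}{7}$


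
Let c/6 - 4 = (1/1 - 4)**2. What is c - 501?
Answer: -423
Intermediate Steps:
c = 78 (c = 24 + 6*(1/1 - 4)**2 = 24 + 6*(1 - 4)**2 = 24 + 6*(-3)**2 = 24 + 6*9 = 24 + 54 = 78)
c - 501 = 78 - 501 = -423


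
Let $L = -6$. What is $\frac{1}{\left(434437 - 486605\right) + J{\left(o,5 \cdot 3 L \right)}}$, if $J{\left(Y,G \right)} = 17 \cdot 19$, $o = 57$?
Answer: $- \frac{1}{51845} \approx -1.9288 \cdot 10^{-5}$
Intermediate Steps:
$J{\left(Y,G \right)} = 323$
$\frac{1}{\left(434437 - 486605\right) + J{\left(o,5 \cdot 3 L \right)}} = \frac{1}{\left(434437 - 486605\right) + 323} = \frac{1}{-52168 + 323} = \frac{1}{-51845} = - \frac{1}{51845}$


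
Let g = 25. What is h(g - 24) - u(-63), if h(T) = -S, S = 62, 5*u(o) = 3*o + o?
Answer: -58/5 ≈ -11.600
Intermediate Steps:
u(o) = 4*o/5 (u(o) = (3*o + o)/5 = (4*o)/5 = 4*o/5)
h(T) = -62 (h(T) = -1*62 = -62)
h(g - 24) - u(-63) = -62 - 4*(-63)/5 = -62 - 1*(-252/5) = -62 + 252/5 = -58/5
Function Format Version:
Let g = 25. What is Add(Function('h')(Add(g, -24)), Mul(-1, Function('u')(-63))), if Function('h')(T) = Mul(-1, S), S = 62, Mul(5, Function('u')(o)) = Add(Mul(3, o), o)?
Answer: Rational(-58, 5) ≈ -11.600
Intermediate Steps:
Function('u')(o) = Mul(Rational(4, 5), o) (Function('u')(o) = Mul(Rational(1, 5), Add(Mul(3, o), o)) = Mul(Rational(1, 5), Mul(4, o)) = Mul(Rational(4, 5), o))
Function('h')(T) = -62 (Function('h')(T) = Mul(-1, 62) = -62)
Add(Function('h')(Add(g, -24)), Mul(-1, Function('u')(-63))) = Add(-62, Mul(-1, Mul(Rational(4, 5), -63))) = Add(-62, Mul(-1, Rational(-252, 5))) = Add(-62, Rational(252, 5)) = Rational(-58, 5)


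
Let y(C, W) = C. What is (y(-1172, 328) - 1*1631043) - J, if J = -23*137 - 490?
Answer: -1628574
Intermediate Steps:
J = -3641 (J = -3151 - 490 = -3641)
(y(-1172, 328) - 1*1631043) - J = (-1172 - 1*1631043) - 1*(-3641) = (-1172 - 1631043) + 3641 = -1632215 + 3641 = -1628574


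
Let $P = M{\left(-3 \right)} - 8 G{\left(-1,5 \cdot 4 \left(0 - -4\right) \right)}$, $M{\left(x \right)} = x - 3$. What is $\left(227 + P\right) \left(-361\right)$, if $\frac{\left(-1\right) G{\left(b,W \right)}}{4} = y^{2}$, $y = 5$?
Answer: $-368581$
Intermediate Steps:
$M{\left(x \right)} = -3 + x$ ($M{\left(x \right)} = x - 3 = -3 + x$)
$G{\left(b,W \right)} = -100$ ($G{\left(b,W \right)} = - 4 \cdot 5^{2} = \left(-4\right) 25 = -100$)
$P = 794$ ($P = \left(-3 - 3\right) - -800 = -6 + 800 = 794$)
$\left(227 + P\right) \left(-361\right) = \left(227 + 794\right) \left(-361\right) = 1021 \left(-361\right) = -368581$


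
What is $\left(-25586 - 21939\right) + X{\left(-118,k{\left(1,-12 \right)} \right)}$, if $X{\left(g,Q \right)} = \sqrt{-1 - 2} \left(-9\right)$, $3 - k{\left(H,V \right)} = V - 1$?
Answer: $-47525 - 9 i \sqrt{3} \approx -47525.0 - 15.588 i$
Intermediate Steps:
$k{\left(H,V \right)} = 4 - V$ ($k{\left(H,V \right)} = 3 - \left(V - 1\right) = 3 - \left(-1 + V\right) = 4 - V$)
$X{\left(g,Q \right)} = - 9 i \sqrt{3}$ ($X{\left(g,Q \right)} = \sqrt{-3} \left(-9\right) = i \sqrt{3} \left(-9\right) = - 9 i \sqrt{3}$)
$\left(-25586 - 21939\right) + X{\left(-118,k{\left(1,-12 \right)} \right)} = \left(-25586 - 21939\right) - 9 i \sqrt{3} = -47525 - 9 i \sqrt{3}$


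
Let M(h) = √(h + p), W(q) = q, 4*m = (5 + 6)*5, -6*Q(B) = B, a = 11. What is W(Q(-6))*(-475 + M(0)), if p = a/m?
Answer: -475 + 2*√5/5 ≈ -474.11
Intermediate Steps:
Q(B) = -B/6
m = 55/4 (m = ((5 + 6)*5)/4 = (11*5)/4 = (¼)*55 = 55/4 ≈ 13.750)
p = ⅘ (p = 11/(55/4) = 11*(4/55) = ⅘ ≈ 0.80000)
M(h) = √(⅘ + h) (M(h) = √(h + ⅘) = √(⅘ + h))
W(Q(-6))*(-475 + M(0)) = (-⅙*(-6))*(-475 + √(20 + 25*0)/5) = 1*(-475 + √(20 + 0)/5) = 1*(-475 + √20/5) = 1*(-475 + (2*√5)/5) = 1*(-475 + 2*√5/5) = -475 + 2*√5/5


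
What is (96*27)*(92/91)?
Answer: 238464/91 ≈ 2620.5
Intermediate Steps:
(96*27)*(92/91) = 2592*(92*(1/91)) = 2592*(92/91) = 238464/91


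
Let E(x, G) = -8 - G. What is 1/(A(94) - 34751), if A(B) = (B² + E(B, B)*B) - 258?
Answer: -1/35761 ≈ -2.7963e-5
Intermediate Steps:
A(B) = -258 + B² + B*(-8 - B) (A(B) = (B² + (-8 - B)*B) - 258 = (B² + B*(-8 - B)) - 258 = -258 + B² + B*(-8 - B))
1/(A(94) - 34751) = 1/((-258 - 8*94) - 34751) = 1/((-258 - 752) - 34751) = 1/(-1010 - 34751) = 1/(-35761) = -1/35761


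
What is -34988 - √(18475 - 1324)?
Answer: -34988 - √17151 ≈ -35119.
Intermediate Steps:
-34988 - √(18475 - 1324) = -34988 - √17151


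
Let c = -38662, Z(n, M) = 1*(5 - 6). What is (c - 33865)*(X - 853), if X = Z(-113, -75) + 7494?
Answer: -481579280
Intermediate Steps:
Z(n, M) = -1 (Z(n, M) = 1*(-1) = -1)
X = 7493 (X = -1 + 7494 = 7493)
(c - 33865)*(X - 853) = (-38662 - 33865)*(7493 - 853) = -72527*6640 = -481579280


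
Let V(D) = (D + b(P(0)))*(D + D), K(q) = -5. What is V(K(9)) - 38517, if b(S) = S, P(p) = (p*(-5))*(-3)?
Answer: -38467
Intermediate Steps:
P(p) = 15*p (P(p) = -5*p*(-3) = 15*p)
V(D) = 2*D**2 (V(D) = (D + 15*0)*(D + D) = (D + 0)*(2*D) = D*(2*D) = 2*D**2)
V(K(9)) - 38517 = 2*(-5)**2 - 38517 = 2*25 - 38517 = 50 - 38517 = -38467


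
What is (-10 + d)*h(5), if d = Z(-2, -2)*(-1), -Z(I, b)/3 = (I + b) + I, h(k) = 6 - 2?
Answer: -112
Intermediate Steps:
h(k) = 4
Z(I, b) = -6*I - 3*b (Z(I, b) = -3*((I + b) + I) = -3*(b + 2*I) = -6*I - 3*b)
d = -18 (d = (-6*(-2) - 3*(-2))*(-1) = (12 + 6)*(-1) = 18*(-1) = -18)
(-10 + d)*h(5) = (-10 - 18)*4 = -28*4 = -112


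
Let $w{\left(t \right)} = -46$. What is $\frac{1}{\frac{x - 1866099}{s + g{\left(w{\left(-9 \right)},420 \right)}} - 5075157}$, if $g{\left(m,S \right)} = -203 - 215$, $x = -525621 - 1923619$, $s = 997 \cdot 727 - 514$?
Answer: $- \frac{723887}{3673844490598} \approx -1.9704 \cdot 10^{-7}$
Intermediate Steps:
$s = 724305$ ($s = 724819 - 514 = 724305$)
$x = -2449240$
$g{\left(m,S \right)} = -418$ ($g{\left(m,S \right)} = -203 - 215 = -418$)
$\frac{1}{\frac{x - 1866099}{s + g{\left(w{\left(-9 \right)},420 \right)}} - 5075157} = \frac{1}{\frac{-2449240 - 1866099}{724305 - 418} - 5075157} = \frac{1}{- \frac{4315339}{723887} - 5075157} = \frac{1}{- \frac{3673844490598}{723887}} = - \frac{723887}{3673844490598}$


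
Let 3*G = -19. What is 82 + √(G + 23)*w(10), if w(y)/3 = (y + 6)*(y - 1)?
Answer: 82 + 720*√6 ≈ 1845.6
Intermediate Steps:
G = -19/3 (G = (⅓)*(-19) = -19/3 ≈ -6.3333)
w(y) = 3*(-1 + y)*(6 + y) (w(y) = 3*((y + 6)*(y - 1)) = 3*((6 + y)*(-1 + y)) = 3*((-1 + y)*(6 + y)) = 3*(-1 + y)*(6 + y))
82 + √(G + 23)*w(10) = 82 + √(-19/3 + 23)*(-18 + 3*10² + 15*10) = 82 + √(50/3)*(-18 + 3*100 + 150) = 82 + (5*√6/3)*(-18 + 300 + 150) = 82 + (5*√6/3)*432 = 82 + 720*√6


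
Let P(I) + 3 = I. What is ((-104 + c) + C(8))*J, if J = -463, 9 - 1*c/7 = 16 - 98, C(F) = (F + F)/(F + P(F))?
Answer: -3215535/13 ≈ -2.4735e+5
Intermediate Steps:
P(I) = -3 + I
C(F) = 2*F/(-3 + 2*F) (C(F) = (F + F)/(F + (-3 + F)) = (2*F)/(-3 + 2*F) = 2*F/(-3 + 2*F))
c = 637 (c = 63 - 7*(16 - 98) = 63 - 7*(-82) = 63 + 574 = 637)
((-104 + c) + C(8))*J = ((-104 + 637) + 2*8/(-3 + 2*8))*(-463) = (533 + 2*8/(-3 + 16))*(-463) = (533 + 2*8/13)*(-463) = (533 + 2*8*(1/13))*(-463) = (533 + 16/13)*(-463) = (6945/13)*(-463) = -3215535/13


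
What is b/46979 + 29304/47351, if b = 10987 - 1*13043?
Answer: 1279318960/2224502629 ≈ 0.57510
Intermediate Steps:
b = -2056 (b = 10987 - 13043 = -2056)
b/46979 + 29304/47351 = -2056/46979 + 29304/47351 = 1279318960/2224502629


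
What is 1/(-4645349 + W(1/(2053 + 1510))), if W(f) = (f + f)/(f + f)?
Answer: -1/4645348 ≈ -2.1527e-7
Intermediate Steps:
W(f) = 1 (W(f) = (2*f)/((2*f)) = (2*f)*(1/(2*f)) = 1)
1/(-4645349 + W(1/(2053 + 1510))) = 1/(-4645349 + 1) = 1/(-4645348) = -1/4645348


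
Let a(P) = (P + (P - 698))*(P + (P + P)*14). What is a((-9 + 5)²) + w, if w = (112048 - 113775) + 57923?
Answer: -252828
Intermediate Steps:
w = 56196 (w = -1727 + 57923 = 56196)
a(P) = 29*P*(-698 + 2*P) (a(P) = (P + (-698 + P))*(P + (2*P)*14) = (-698 + 2*P)*(P + 28*P) = (-698 + 2*P)*(29*P) = 29*P*(-698 + 2*P))
a((-9 + 5)²) + w = 58*(-9 + 5)²*(-349 + (-9 + 5)²) + 56196 = 58*(-4)²*(-349 + (-4)²) + 56196 = 58*16*(-349 + 16) + 56196 = 58*16*(-333) + 56196 = -309024 + 56196 = -252828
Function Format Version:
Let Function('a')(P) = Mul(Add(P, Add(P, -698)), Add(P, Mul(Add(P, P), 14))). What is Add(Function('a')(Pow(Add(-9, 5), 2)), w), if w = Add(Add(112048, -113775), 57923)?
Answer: -252828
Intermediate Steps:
w = 56196 (w = Add(-1727, 57923) = 56196)
Function('a')(P) = Mul(29, P, Add(-698, Mul(2, P))) (Function('a')(P) = Mul(Add(P, Add(-698, P)), Add(P, Mul(Mul(2, P), 14))) = Mul(Add(-698, Mul(2, P)), Add(P, Mul(28, P))) = Mul(Add(-698, Mul(2, P)), Mul(29, P)) = Mul(29, P, Add(-698, Mul(2, P))))
Add(Function('a')(Pow(Add(-9, 5), 2)), w) = Add(Mul(58, Pow(Add(-9, 5), 2), Add(-349, Pow(Add(-9, 5), 2))), 56196) = Add(Mul(58, Pow(-4, 2), Add(-349, Pow(-4, 2))), 56196) = Add(Mul(58, 16, Add(-349, 16)), 56196) = Add(Mul(58, 16, -333), 56196) = Add(-309024, 56196) = -252828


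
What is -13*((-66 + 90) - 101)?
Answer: 1001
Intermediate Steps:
-13*((-66 + 90) - 101) = -13*(24 - 101) = -13*(-77) = 1001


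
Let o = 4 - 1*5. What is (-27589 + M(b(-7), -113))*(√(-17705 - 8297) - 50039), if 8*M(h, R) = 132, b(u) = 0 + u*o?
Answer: 2759400655/2 - 55145*I*√26002/2 ≈ 1.3797e+9 - 4.4461e+6*I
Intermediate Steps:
o = -1 (o = 4 - 5 = -1)
b(u) = -u (b(u) = 0 + u*(-1) = 0 - u = -u)
M(h, R) = 33/2 (M(h, R) = (⅛)*132 = 33/2)
(-27589 + M(b(-7), -113))*(√(-17705 - 8297) - 50039) = (-27589 + 33/2)*(√(-17705 - 8297) - 50039) = -55145*(√(-26002) - 50039)/2 = -55145*(I*√26002 - 50039)/2 = -55145*(-50039 + I*√26002)/2 = 2759400655/2 - 55145*I*√26002/2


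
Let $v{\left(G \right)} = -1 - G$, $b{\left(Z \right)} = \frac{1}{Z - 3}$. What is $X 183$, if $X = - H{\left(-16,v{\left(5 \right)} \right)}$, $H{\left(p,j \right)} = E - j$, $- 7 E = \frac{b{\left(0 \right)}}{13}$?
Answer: $- \frac{99979}{91} \approx -1098.7$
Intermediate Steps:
$b{\left(Z \right)} = \frac{1}{-3 + Z}$
$E = \frac{1}{273}$ ($E = - \frac{\frac{1}{-3 + 0} \cdot \frac{1}{13}}{7} = - \frac{\frac{1}{-3} \cdot \frac{1}{13}}{7} = - \frac{\left(- \frac{1}{3}\right) \frac{1}{13}}{7} = \left(- \frac{1}{7}\right) \left(- \frac{1}{39}\right) = \frac{1}{273} \approx 0.003663$)
$H{\left(p,j \right)} = \frac{1}{273} - j$
$X = - \frac{1639}{273}$ ($X = - (\frac{1}{273} - \left(-1 - 5\right)) = - (\frac{1}{273} - -6) = - (\frac{1}{273} + 6) = \left(-1\right) \frac{1639}{273} = - \frac{1639}{273} \approx -6.0037$)
$X 183 = \left(- \frac{1639}{273}\right) 183 = - \frac{99979}{91}$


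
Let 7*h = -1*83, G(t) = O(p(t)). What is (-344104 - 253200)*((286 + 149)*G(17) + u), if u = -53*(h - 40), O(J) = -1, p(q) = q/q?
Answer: -9672740976/7 ≈ -1.3818e+9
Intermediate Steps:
p(q) = 1
G(t) = -1
h = -83/7 (h = (-1*83)/7 = (⅐)*(-83) = -83/7 ≈ -11.857)
u = 19239/7 (u = -53*(-83/7 - 40) = -53*(-363/7) = 19239/7 ≈ 2748.4)
(-344104 - 253200)*((286 + 149)*G(17) + u) = (-344104 - 253200)*((286 + 149)*(-1) + 19239/7) = -597304*(435*(-1) + 19239/7) = -597304*(-435 + 19239/7) = -597304*16194/7 = -9672740976/7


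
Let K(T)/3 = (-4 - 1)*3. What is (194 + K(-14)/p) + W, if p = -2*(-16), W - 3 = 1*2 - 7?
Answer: 6099/32 ≈ 190.59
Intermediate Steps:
W = -2 (W = 3 + (1*2 - 7) = 3 + (2 - 7) = 3 - 5 = -2)
K(T) = -45 (K(T) = 3*((-4 - 1)*3) = 3*(-5*3) = 3*(-15) = -45)
p = 32
(194 + K(-14)/p) + W = (194 - 45/32) - 2 = 6163/32 - 2 = 6099/32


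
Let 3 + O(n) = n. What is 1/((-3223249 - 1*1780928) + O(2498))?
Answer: -1/5001682 ≈ -1.9993e-7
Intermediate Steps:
O(n) = -3 + n
1/((-3223249 - 1*1780928) + O(2498)) = 1/((-3223249 - 1*1780928) + (-3 + 2498)) = 1/((-3223249 - 1780928) + 2495) = 1/(-5004177 + 2495) = 1/(-5001682) = -1/5001682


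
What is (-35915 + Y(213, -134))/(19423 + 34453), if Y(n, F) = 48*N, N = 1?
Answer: -35867/53876 ≈ -0.66573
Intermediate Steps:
Y(n, F) = 48 (Y(n, F) = 48*1 = 48)
(-35915 + Y(213, -134))/(19423 + 34453) = (-35915 + 48)/(19423 + 34453) = -35867/53876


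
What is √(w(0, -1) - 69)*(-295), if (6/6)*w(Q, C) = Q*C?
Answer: -295*I*√69 ≈ -2450.5*I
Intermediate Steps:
w(Q, C) = C*Q (w(Q, C) = Q*C = C*Q)
√(w(0, -1) - 69)*(-295) = √(-1*0 - 69)*(-295) = √(0 - 69)*(-295) = √(-69)*(-295) = (I*√69)*(-295) = -295*I*√69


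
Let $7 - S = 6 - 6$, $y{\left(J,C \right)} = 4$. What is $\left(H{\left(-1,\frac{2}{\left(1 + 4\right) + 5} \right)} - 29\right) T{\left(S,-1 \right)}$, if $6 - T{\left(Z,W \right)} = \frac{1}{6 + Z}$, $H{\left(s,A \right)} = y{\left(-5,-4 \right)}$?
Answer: $- \frac{1925}{13} \approx -148.08$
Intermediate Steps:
$H{\left(s,A \right)} = 4$
$S = 7$ ($S = 7 - \left(6 - 6\right) = 7 - 0 = 7 + 0 = 7$)
$T{\left(Z,W \right)} = 6 - \frac{1}{6 + Z}$
$\left(H{\left(-1,\frac{2}{\left(1 + 4\right) + 5} \right)} - 29\right) T{\left(S,-1 \right)} = \left(4 - 29\right) \frac{35 + 6 \cdot 7}{6 + 7} = - 25 \frac{35 + 42}{13} = - 25 \cdot \frac{1}{13} \cdot 77 = \left(-25\right) \frac{77}{13} = - \frac{1925}{13}$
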